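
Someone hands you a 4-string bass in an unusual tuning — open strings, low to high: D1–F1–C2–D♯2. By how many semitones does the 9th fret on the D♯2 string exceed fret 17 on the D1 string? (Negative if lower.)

D♯2 at fret 9 → C3 (MIDI 48); D1 at fret 17 → G2 (MIDI 43).
48 − 43 = 5, so the two pitches are 5 semitones apart.

5 semitones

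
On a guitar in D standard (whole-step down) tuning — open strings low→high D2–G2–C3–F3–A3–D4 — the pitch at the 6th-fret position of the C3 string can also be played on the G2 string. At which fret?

11

C3 at fret 6 is C3 + 6 semitones = F♯3.
The open G2 string is 5 semitones below the open C3, so the same pitch on the G2 string lies at fret 6 + 5 = 11.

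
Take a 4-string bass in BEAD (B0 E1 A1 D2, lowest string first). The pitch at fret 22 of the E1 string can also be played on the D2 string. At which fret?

Fret 22 on E1 is MIDI 28 + 22 = 50 (D3). On the D2 string (open MIDI 38), that pitch is 50 − 38 = fret 12.

12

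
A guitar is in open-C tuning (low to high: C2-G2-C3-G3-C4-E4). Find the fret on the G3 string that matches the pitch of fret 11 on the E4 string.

Fret 11 on E4 is MIDI 64 + 11 = 75 (D#5). On the G3 string (open MIDI 55), that pitch is 75 − 55 = fret 20.

20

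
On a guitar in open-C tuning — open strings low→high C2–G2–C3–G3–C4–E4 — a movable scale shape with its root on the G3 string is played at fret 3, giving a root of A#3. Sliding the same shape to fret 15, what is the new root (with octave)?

A#4

Moving from fret 3 to fret 15 shifts the root by 12 semitones.
A#3 up 12 semitones is A#4.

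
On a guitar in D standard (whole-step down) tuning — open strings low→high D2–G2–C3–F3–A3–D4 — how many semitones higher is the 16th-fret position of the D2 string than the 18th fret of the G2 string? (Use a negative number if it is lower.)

-7 semitones

D2 at fret 16 → F♯3 (MIDI 54); G2 at fret 18 → C♯4 (MIDI 61).
54 − 61 = -7, so the two pitches are 7 semitones apart.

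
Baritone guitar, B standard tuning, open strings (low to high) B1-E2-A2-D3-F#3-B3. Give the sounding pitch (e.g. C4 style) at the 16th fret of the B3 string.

The open B3 string plus 16 semitones: B–C–C#–D–…–C#–D–D#.
The walk passes from B into C 2 times, so the octave number goes from 3 to 5.
(Equivalently spelled Eb5.)

D#5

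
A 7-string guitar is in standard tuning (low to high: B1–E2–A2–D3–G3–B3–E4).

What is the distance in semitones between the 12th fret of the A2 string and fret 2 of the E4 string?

A2 at fret 12 → A3 (MIDI 57); E4 at fret 2 → F#4 (MIDI 66).
57 − 66 = -9, so the two pitches are 9 semitones apart, with F#4 the higher.

9 semitones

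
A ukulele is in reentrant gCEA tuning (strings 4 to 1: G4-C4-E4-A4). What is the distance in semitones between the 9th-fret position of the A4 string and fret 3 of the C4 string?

15 semitones

A4 at fret 9 → F♯5 (MIDI 78); C4 at fret 3 → D♯4 (MIDI 63).
78 − 63 = 15, so the two pitches are 15 semitones apart, with F♯5 the higher.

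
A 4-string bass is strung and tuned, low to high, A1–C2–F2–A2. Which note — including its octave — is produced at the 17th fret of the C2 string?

The open C2 string plus 17 semitones: C–C#–D–D#–…–D#–E–F.
The walk passes from B into C once, so the octave number goes from 2 to 3.

F3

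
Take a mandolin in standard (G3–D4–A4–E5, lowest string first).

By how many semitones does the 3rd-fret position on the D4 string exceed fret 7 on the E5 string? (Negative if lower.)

D4 at fret 3 → F4 (MIDI 65); E5 at fret 7 → B5 (MIDI 83).
65 − 83 = -18, so the two pitches are 18 semitones apart.

-18 semitones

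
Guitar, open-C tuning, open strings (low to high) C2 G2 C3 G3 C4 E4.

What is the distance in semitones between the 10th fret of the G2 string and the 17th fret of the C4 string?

G2 at fret 10 → F3 (MIDI 53); C4 at fret 17 → F5 (MIDI 77).
53 − 77 = -24, so the two pitches are 24 semitones apart, with F5 the higher.

24 semitones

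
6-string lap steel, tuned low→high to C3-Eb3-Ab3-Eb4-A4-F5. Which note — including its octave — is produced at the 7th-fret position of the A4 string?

E5

Each fret is one semitone, so A4 + 7 = E5.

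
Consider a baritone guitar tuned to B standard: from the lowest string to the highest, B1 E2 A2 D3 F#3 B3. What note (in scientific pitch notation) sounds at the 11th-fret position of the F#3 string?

F4

Each fret is one semitone, so F#3 + 11 = F4.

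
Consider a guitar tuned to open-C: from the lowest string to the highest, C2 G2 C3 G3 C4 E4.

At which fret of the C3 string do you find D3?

2

D3 is 2 semitones above the open C3 (C–C#–D), so it sits at fret 2.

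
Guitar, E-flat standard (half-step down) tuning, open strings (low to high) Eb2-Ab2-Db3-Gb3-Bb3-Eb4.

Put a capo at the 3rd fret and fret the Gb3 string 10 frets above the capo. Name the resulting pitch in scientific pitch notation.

The capo raises the open Gb3 by 3 semitones to A3; fretting 10 more gives Gb3 + 3 + 10 = Gb3 + 13 semitones = G4.

G4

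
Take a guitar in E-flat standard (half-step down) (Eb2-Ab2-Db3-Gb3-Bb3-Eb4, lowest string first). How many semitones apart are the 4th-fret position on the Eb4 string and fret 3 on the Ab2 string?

Eb4 at fret 4 → G4 (MIDI 67); Ab2 at fret 3 → B2 (MIDI 47).
67 − 47 = 20, so the two pitches are 20 semitones apart, with G4 the higher.

20 semitones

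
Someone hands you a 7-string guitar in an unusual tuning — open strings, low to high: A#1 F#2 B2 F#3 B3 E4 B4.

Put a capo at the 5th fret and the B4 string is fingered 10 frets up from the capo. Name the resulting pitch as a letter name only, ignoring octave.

D

The capo raises the open B4 by 5 semitones to E5; fretting 10 more gives B4 + 5 + 10 = B4 + 15 semitones, landing on D.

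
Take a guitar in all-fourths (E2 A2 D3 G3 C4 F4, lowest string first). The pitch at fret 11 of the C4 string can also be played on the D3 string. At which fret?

C4 at fret 11 is C4 + 11 semitones = B4.
The open D3 string is 10 semitones below the open C4, so the same pitch on the D3 string lies at fret 11 + 10 = 21.

21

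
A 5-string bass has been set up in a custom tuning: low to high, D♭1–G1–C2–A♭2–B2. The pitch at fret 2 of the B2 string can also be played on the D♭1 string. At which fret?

24

Fret 2 on B2 is MIDI 47 + 2 = 49 (D♭3). On the D♭1 string (open MIDI 25), that pitch is 49 − 25 = fret 24.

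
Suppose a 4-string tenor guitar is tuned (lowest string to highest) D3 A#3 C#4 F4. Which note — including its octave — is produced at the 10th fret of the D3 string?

C4

D3 is MIDI 50. Adding 10 gives 60, which is C4.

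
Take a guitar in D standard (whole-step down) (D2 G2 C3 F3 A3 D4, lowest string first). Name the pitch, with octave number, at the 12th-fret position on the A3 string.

A3 is MIDI 57. Adding 12 gives 69, which is A4.

A4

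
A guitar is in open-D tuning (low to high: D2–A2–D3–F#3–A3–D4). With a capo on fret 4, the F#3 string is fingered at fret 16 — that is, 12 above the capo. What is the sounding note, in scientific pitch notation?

The capo raises the open F#3 by 4 semitones to A#3; fretting 12 more gives F#3 + 4 + 12 = F#3 + 16 semitones = A#4.

A#4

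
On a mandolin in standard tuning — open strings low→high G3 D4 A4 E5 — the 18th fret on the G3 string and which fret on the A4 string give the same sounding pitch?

Fret 18 on G3 is MIDI 55 + 18 = 73 (C#5). On the A4 string (open MIDI 69), that pitch is 73 − 69 = fret 4.

4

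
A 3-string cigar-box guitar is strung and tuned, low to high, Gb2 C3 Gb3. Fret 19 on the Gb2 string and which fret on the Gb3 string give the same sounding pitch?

Gb2 at fret 19 is Gb2 + 19 semitones = Db4.
The open Gb3 string is 12 semitones above the open Gb2, so the same pitch on the Gb3 string lies at fret 19 − 12 = 7.

7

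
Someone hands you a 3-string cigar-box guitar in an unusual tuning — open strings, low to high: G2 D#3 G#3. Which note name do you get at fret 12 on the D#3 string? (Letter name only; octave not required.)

Each fret is one semitone, so D#3 + 12 = D#.
(Equivalently spelled Eb.)

D#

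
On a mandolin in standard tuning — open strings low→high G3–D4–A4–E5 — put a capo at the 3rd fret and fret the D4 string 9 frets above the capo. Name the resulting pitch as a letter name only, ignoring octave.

The capo raises the open D4 by 3 semitones to F4; fretting 9 more gives D4 + 3 + 9 = D4 + 12 semitones, landing on D.

D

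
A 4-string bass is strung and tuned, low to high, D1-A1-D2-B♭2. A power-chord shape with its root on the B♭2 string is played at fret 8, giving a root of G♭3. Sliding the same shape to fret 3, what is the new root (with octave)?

Moving from fret 8 to fret 3 shifts the root by -5 semitones.
G♭3 down 5 semitones is D♭3.

D♭3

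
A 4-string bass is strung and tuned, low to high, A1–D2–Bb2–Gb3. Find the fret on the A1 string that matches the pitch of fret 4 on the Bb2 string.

Bb2 at fret 4 is Bb2 + 4 semitones = D3.
The open A1 string is 13 semitones below the open Bb2, so the same pitch on the A1 string lies at fret 4 + 13 = 17.

17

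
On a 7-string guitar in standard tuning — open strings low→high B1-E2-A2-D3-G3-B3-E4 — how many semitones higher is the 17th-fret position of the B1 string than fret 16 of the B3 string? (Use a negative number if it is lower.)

B1 at fret 17 → E3 (MIDI 52); B3 at fret 16 → D#5 (MIDI 75).
52 − 75 = -23, so the two pitches are 23 semitones apart.

-23 semitones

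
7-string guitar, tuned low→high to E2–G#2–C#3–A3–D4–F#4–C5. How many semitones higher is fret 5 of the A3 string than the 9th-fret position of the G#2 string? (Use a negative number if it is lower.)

A3 at fret 5 → D4 (MIDI 62); G#2 at fret 9 → F3 (MIDI 53).
62 − 53 = 9, so the two pitches are 9 semitones apart.

9 semitones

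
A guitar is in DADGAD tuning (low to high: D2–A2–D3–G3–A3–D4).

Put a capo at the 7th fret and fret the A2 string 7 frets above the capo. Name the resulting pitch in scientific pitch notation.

The capo raises the open A2 by 7 semitones to E3; fretting 7 more gives A2 + 7 + 7 = A2 + 14 semitones = B3.

B3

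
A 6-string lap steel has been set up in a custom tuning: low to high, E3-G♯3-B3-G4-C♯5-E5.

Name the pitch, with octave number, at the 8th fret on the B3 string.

Each fret is one semitone, so B3 + 8 = G4.

G4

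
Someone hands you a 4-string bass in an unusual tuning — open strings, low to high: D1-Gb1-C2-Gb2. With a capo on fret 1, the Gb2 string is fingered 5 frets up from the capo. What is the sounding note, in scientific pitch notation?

The capo raises the open Gb2 by 1 semitone to G2; fretting 5 more gives Gb2 + 1 + 5 = Gb2 + 6 semitones = C3.

C3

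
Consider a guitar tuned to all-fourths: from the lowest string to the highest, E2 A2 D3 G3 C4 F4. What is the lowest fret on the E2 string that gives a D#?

11

From E2, count semitones up the chromatic scale until reaching D#: E–F–F#–G–…–C#–D–D# — 11 steps.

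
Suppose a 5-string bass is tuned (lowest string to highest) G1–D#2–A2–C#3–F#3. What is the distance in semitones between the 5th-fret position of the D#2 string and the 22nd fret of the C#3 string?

27 semitones

D#2 at fret 5 → G#2 (MIDI 44); C#3 at fret 22 → B4 (MIDI 71).
44 − 71 = -27, so the two pitches are 27 semitones apart, with B4 the higher.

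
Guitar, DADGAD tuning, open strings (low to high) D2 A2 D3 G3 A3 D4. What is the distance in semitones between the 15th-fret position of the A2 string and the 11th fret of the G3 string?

A2 at fret 15 → C4 (MIDI 60); G3 at fret 11 → F#4 (MIDI 66).
60 − 66 = -6, so the two pitches are 6 semitones apart, with F#4 the higher.

6 semitones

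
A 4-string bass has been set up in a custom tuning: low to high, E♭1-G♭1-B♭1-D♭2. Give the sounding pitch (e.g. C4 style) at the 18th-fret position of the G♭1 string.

G♭1 is MIDI 30. Adding 18 gives 48, which is C3.

C3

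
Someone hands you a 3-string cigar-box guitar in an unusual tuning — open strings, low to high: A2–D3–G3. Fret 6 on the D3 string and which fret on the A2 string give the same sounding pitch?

D3 at fret 6 is D3 + 6 semitones = A♭3.
The open A2 string is 5 semitones below the open D3, so the same pitch on the A2 string lies at fret 6 + 5 = 11.

11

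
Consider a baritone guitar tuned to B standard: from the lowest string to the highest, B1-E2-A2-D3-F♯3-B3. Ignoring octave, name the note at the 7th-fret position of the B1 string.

F♯

Each fret is one semitone, so B1 + 7 = F♯.
(Equivalently spelled G♭.)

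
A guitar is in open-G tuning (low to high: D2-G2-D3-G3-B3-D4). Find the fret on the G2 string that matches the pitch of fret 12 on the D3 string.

D3 at fret 12 is D3 + 12 semitones = D4.
The open G2 string is 7 semitones below the open D3, so the same pitch on the G2 string lies at fret 12 + 7 = 19.

19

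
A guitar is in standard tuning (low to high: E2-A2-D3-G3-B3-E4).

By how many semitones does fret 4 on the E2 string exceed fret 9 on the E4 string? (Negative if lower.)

-29 semitones

E2 at fret 4 → G#2 (MIDI 44); E4 at fret 9 → C#5 (MIDI 73).
44 − 73 = -29, so the two pitches are 29 semitones apart.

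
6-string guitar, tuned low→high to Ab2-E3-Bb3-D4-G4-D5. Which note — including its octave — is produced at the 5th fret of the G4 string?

C5

Each fret is one semitone, so G4 + 5 = C5.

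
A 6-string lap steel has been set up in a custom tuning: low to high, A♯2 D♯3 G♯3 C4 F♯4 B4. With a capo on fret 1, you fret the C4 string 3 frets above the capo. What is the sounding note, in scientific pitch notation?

The capo raises the open C4 by 1 semitone to C♯4; fretting 3 more gives C4 + 1 + 3 = C4 + 4 semitones = E4.

E4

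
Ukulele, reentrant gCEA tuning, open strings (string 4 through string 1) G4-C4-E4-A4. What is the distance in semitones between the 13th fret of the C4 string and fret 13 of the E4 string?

4 semitones

C4 at fret 13 → C#5 (MIDI 73); E4 at fret 13 → F5 (MIDI 77).
73 − 77 = -4, so the two pitches are 4 semitones apart, with F5 the higher.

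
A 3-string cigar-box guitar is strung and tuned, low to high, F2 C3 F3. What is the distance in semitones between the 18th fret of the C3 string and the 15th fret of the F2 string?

C3 at fret 18 → F♯4 (MIDI 66); F2 at fret 15 → G♯3 (MIDI 56).
66 − 56 = 10, so the two pitches are 10 semitones apart, with F♯4 the higher.

10 semitones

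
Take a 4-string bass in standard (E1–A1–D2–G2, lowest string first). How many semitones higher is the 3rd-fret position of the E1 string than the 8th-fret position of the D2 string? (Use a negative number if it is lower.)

E1 at fret 3 → G1 (MIDI 31); D2 at fret 8 → A♯2 (MIDI 46).
31 − 46 = -15, so the two pitches are 15 semitones apart.

-15 semitones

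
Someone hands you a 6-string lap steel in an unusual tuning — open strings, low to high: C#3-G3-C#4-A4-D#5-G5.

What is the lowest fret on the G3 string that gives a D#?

From G3, count semitones up the chromatic scale until reaching D#: G–G#–A–A#–B–C–C#–D–D# — 8 steps.

8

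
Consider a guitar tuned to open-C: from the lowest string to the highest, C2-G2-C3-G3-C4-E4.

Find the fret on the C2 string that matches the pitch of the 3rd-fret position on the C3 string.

C3 at fret 3 is C3 + 3 semitones = D#3.
The open C2 string is 12 semitones below the open C3, so the same pitch on the C2 string lies at fret 3 + 12 = 15.

15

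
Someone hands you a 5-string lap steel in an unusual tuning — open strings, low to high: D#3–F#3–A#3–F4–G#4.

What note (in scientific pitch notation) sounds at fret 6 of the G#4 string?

D5

The open G#4 string plus 6 semitones: G#–A–A#–B–C–C#–D.
The walk passes from B into C once, so the octave number goes from 4 to 5.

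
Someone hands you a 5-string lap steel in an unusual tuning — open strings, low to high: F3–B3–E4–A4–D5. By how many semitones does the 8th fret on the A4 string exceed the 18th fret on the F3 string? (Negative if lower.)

6 semitones

A4 at fret 8 → F5 (MIDI 77); F3 at fret 18 → B4 (MIDI 71).
77 − 71 = 6, so the two pitches are 6 semitones apart.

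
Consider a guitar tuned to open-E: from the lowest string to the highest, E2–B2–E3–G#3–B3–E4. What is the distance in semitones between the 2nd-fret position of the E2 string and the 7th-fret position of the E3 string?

17 semitones

E2 at fret 2 → F#2 (MIDI 42); E3 at fret 7 → B3 (MIDI 59).
42 − 59 = -17, so the two pitches are 17 semitones apart, with B3 the higher.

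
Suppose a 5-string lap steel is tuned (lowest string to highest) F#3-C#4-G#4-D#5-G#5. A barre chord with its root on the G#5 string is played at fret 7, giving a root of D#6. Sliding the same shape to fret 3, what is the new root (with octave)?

B5

Moving from fret 7 to fret 3 shifts the root by -4 semitones.
D#6 down 4 semitones is B5.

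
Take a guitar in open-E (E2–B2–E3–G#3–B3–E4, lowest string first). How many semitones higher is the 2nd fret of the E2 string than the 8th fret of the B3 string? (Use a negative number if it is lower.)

E2 at fret 2 → F#2 (MIDI 42); B3 at fret 8 → G4 (MIDI 67).
42 − 67 = -25, so the two pitches are 25 semitones apart.

-25 semitones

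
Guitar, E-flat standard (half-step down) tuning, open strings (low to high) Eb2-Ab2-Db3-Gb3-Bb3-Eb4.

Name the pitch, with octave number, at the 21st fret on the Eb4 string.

The open Eb4 string plus 21 semitones: Eb–E–F–Gb–…–Bb–B–C.
The walk passes from B into C 2 times, so the octave number goes from 4 to 6.

C6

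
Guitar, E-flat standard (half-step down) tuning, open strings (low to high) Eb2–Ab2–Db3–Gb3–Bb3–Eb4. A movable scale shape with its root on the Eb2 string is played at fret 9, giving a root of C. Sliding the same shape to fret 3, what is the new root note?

Moving from fret 9 to fret 3 shifts the root by -6 semitones.
C down 6 semitones is Gb.

Gb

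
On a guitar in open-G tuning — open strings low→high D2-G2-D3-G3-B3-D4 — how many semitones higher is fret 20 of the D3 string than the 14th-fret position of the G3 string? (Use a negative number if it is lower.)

1 semitone

D3 at fret 20 → A#4 (MIDI 70); G3 at fret 14 → A4 (MIDI 69).
70 − 69 = 1, so the two pitches are 1 semitone apart.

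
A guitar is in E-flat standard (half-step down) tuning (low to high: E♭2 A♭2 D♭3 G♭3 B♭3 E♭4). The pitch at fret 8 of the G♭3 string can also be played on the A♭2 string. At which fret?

G♭3 at fret 8 is G♭3 + 8 semitones = D4.
The open A♭2 string is 10 semitones below the open G♭3, so the same pitch on the A♭2 string lies at fret 8 + 10 = 18.

18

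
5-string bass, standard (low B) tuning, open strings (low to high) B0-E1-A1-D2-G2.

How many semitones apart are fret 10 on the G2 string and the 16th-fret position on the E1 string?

G2 at fret 10 → F3 (MIDI 53); E1 at fret 16 → G#2 (MIDI 44).
53 − 44 = 9, so the two pitches are 9 semitones apart, with F3 the higher.

9 semitones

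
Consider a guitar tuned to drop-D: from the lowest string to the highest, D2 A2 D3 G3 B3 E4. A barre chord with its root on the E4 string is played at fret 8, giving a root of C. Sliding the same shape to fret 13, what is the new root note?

F

Moving from fret 8 to fret 13 shifts the root by 5 semitones.
C up 5 semitones is F.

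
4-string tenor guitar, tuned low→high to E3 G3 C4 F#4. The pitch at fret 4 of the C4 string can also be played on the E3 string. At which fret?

12

C4 at fret 4 is C4 + 4 semitones = E4.
The open E3 string is 8 semitones below the open C4, so the same pitch on the E3 string lies at fret 4 + 8 = 12.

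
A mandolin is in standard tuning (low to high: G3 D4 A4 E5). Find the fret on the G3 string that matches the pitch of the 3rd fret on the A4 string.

17

A4 at fret 3 is A4 + 3 semitones = C5.
The open G3 string is 14 semitones below the open A4, so the same pitch on the G3 string lies at fret 3 + 14 = 17.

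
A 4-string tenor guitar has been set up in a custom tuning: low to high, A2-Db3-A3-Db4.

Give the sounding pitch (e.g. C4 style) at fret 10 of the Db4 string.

The open Db4 string plus 10 semitones: Db–D–Eb–E–…–A–Bb–B.
No B→C boundary is crossed, so the octave stays at 4.

B4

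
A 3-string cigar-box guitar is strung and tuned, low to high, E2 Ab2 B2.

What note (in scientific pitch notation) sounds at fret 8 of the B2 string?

G3

The open B2 string plus 8 semitones: B–C–Db–D–Eb–E–F–Gb–G.
The walk passes from B into C once, so the octave number goes from 2 to 3.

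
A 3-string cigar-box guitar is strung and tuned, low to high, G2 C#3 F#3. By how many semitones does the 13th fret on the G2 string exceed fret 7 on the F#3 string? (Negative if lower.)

-5 semitones

G2 at fret 13 → G#3 (MIDI 56); F#3 at fret 7 → C#4 (MIDI 61).
56 − 61 = -5, so the two pitches are 5 semitones apart.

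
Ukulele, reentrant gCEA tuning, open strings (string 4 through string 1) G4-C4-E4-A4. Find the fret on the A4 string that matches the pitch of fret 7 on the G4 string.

G4 at fret 7 is G4 + 7 semitones = D5.
The open A4 string is 2 semitones above the open G4, so the same pitch on the A4 string lies at fret 7 − 2 = 5.

5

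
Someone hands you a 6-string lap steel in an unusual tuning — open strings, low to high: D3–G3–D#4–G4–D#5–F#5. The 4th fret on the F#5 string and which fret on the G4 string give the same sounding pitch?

F#5 at fret 4 is F#5 + 4 semitones = A#5.
The open G4 string is 11 semitones below the open F#5, so the same pitch on the G4 string lies at fret 4 + 11 = 15.

15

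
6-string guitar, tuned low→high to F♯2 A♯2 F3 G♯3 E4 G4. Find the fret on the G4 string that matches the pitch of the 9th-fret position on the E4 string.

Fret 9 on E4 is MIDI 64 + 9 = 73 (C♯5). On the G4 string (open MIDI 67), that pitch is 73 − 67 = fret 6.

6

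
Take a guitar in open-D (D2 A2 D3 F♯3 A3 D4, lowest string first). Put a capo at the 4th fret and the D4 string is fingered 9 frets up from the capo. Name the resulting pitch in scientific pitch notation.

D♯5

The capo raises the open D4 by 4 semitones to F♯4; fretting 9 more gives D4 + 4 + 9 = D4 + 13 semitones = D♯5.
(Also written E♭.)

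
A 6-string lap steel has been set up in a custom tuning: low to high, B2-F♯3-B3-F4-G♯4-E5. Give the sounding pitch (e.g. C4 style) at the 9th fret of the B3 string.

G♯4

The open B3 string plus 9 semitones: B–C–C#–D–D#–E–F–F#–G–G#.
The walk passes from B into C once, so the octave number goes from 3 to 4.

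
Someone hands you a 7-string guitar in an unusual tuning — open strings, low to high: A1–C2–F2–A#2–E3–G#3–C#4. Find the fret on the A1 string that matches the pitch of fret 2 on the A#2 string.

15

A#2 at fret 2 is A#2 + 2 semitones = C3.
The open A1 string is 13 semitones below the open A#2, so the same pitch on the A1 string lies at fret 2 + 13 = 15.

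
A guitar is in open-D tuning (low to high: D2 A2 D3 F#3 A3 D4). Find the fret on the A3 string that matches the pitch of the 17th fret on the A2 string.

A2 at fret 17 is A2 + 17 semitones = D4.
The open A3 string is 12 semitones above the open A2, so the same pitch on the A3 string lies at fret 17 − 12 = 5.

5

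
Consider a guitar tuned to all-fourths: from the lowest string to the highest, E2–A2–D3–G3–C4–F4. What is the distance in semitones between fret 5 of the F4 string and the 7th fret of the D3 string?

13 semitones

F4 at fret 5 → A♯4 (MIDI 70); D3 at fret 7 → A3 (MIDI 57).
70 − 57 = 13, so the two pitches are 13 semitones apart, with A♯4 the higher.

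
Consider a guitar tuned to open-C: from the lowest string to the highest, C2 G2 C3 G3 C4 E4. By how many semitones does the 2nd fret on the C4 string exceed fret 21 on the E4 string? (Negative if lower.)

C4 at fret 2 → D4 (MIDI 62); E4 at fret 21 → C#6 (MIDI 85).
62 − 85 = -23, so the two pitches are 23 semitones apart.

-23 semitones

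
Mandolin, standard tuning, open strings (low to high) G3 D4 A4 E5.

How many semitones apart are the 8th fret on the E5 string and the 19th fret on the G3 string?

10 semitones

E5 at fret 8 → C6 (MIDI 84); G3 at fret 19 → D5 (MIDI 74).
84 − 74 = 10, so the two pitches are 10 semitones apart, with C6 the higher.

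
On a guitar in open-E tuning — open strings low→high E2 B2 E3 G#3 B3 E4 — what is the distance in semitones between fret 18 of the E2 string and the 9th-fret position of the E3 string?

3 semitones

E2 at fret 18 → A#3 (MIDI 58); E3 at fret 9 → C#4 (MIDI 61).
58 − 61 = -3, so the two pitches are 3 semitones apart, with C#4 the higher.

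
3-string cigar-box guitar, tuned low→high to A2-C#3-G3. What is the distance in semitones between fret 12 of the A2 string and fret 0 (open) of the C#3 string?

8 semitones

A2 at fret 12 → A3 (MIDI 57); C#3 at fret 0 → C#3 (MIDI 49).
57 − 49 = 8, so the two pitches are 8 semitones apart, with A3 the higher.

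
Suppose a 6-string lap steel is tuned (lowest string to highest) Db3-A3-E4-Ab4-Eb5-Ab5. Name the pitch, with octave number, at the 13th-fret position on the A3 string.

The open A3 string plus 13 semitones: A–Bb–B–C–…–Ab–A–Bb.
The walk passes from B into C once, so the octave number goes from 3 to 4.
(Equivalently spelled A#4.)

Bb4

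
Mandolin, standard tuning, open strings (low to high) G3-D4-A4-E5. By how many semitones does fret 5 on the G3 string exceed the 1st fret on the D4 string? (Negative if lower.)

G3 at fret 5 → C4 (MIDI 60); D4 at fret 1 → D#4 (MIDI 63).
60 − 63 = -3, so the two pitches are 3 semitones apart.

-3 semitones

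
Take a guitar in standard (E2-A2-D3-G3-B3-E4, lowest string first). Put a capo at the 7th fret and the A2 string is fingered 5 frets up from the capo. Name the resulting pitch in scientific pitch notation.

A3

The capo raises the open A2 by 7 semitones to E3; fretting 5 more gives A2 + 7 + 5 = A2 + 12 semitones = A3.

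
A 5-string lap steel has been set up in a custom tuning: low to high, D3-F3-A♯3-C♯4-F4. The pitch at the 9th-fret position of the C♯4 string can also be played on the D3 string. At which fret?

20

C♯4 at fret 9 is C♯4 + 9 semitones = A♯4.
The open D3 string is 11 semitones below the open C♯4, so the same pitch on the D3 string lies at fret 9 + 11 = 20.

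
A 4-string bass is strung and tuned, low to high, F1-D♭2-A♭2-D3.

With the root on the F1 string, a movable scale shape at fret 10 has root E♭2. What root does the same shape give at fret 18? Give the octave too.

B2

Moving from fret 10 to fret 18 shifts the root by 8 semitones.
E♭2 up 8 semitones is B2.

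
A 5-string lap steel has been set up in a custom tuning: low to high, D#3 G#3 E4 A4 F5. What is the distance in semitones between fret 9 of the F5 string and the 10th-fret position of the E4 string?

12 semitones

F5 at fret 9 → D6 (MIDI 86); E4 at fret 10 → D5 (MIDI 74).
86 − 74 = 12, so the two pitches are 12 semitones apart, with D6 the higher.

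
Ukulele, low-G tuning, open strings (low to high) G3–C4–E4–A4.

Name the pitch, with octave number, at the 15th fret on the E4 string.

The open E4 string plus 15 semitones: E–F–F#–G–…–F–F#–G.
The walk passes from B into C once, so the octave number goes from 4 to 5.

G5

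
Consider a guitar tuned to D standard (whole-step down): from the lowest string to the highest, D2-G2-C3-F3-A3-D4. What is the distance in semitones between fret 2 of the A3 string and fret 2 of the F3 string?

4 semitones

A3 at fret 2 → B3 (MIDI 59); F3 at fret 2 → G3 (MIDI 55).
59 − 55 = 4, so the two pitches are 4 semitones apart, with B3 the higher.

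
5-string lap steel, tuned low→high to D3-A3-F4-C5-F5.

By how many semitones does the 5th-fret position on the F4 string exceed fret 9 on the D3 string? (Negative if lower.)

11 semitones

F4 at fret 5 → A♯4 (MIDI 70); D3 at fret 9 → B3 (MIDI 59).
70 − 59 = 11, so the two pitches are 11 semitones apart.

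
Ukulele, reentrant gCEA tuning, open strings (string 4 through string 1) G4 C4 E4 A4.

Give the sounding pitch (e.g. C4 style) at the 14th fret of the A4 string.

Each fret is one semitone, so A4 + 14 = B5.

B5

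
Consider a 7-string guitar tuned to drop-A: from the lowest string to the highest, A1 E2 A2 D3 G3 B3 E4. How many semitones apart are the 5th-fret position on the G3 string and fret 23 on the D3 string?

13 semitones

G3 at fret 5 → C4 (MIDI 60); D3 at fret 23 → C#5 (MIDI 73).
60 − 73 = -13, so the two pitches are 13 semitones apart, with C#5 the higher.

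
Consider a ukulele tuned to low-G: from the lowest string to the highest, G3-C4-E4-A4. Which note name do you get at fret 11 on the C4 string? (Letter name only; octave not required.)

B

C4 is MIDI 60. Adding 11 gives 71; 71 mod 12 = 11, i.e. B.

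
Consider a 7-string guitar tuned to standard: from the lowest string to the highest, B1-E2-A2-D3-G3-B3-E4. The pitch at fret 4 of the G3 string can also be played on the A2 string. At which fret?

14

Fret 4 on G3 is MIDI 55 + 4 = 59 (B3). On the A2 string (open MIDI 45), that pitch is 59 − 45 = fret 14.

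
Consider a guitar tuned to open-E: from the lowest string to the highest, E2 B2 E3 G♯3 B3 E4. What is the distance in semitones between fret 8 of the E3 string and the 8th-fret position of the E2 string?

E3 at fret 8 → C4 (MIDI 60); E2 at fret 8 → C3 (MIDI 48).
60 − 48 = 12, so the two pitches are 12 semitones apart, with C4 the higher.

12 semitones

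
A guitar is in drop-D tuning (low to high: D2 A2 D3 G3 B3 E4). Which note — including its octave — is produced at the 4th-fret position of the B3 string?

D#4

Each fret is one semitone, so B3 + 4 = D#4.
(Equivalently spelled Eb4.)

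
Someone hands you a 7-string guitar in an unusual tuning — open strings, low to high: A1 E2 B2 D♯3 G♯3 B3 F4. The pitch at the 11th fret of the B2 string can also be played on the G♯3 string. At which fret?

2

Fret 11 on B2 is MIDI 47 + 11 = 58 (A♯3). On the G♯3 string (open MIDI 56), that pitch is 58 − 56 = fret 2.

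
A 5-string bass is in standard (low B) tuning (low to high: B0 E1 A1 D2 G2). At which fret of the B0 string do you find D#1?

D#1 is 4 semitones above the open B0 (B–C–C#–D–D#), so it sits at fret 4.

4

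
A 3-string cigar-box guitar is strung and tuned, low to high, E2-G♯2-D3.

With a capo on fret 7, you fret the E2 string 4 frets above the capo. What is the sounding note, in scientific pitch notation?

The capo raises the open E2 by 7 semitones to B2; fretting 4 more gives E2 + 7 + 4 = E2 + 11 semitones = D♯3.

D♯3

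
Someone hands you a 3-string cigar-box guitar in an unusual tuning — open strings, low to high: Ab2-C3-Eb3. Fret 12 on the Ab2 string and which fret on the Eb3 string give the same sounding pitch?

Fret 12 on Ab2 is MIDI 44 + 12 = 56 (Ab3). On the Eb3 string (open MIDI 51), that pitch is 56 − 51 = fret 5.

5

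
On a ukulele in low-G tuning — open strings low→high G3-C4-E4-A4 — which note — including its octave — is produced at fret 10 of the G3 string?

The open G3 string plus 10 semitones: G–G#–A–A#–…–D#–E–F.
The walk passes from B into C once, so the octave number goes from 3 to 4.

F4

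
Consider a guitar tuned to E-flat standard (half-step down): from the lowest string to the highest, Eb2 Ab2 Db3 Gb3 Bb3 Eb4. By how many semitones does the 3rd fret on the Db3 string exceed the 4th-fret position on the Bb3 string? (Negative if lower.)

Db3 at fret 3 → E3 (MIDI 52); Bb3 at fret 4 → D4 (MIDI 62).
52 − 62 = -10, so the two pitches are 10 semitones apart.

-10 semitones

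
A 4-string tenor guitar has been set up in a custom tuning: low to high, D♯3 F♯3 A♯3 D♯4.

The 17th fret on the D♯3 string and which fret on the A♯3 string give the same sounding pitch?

D♯3 at fret 17 is D♯3 + 17 semitones = G♯4.
The open A♯3 string is 7 semitones above the open D♯3, so the same pitch on the A♯3 string lies at fret 17 − 7 = 10.

10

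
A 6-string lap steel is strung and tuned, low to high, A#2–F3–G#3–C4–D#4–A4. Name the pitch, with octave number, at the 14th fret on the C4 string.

C4 is MIDI 60. Adding 14 gives 74, which is D5.

D5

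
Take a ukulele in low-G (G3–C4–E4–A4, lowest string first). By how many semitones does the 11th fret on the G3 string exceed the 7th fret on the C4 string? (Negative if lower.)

-1 semitone

G3 at fret 11 → F#4 (MIDI 66); C4 at fret 7 → G4 (MIDI 67).
66 − 67 = -1, so the two pitches are 1 semitone apart.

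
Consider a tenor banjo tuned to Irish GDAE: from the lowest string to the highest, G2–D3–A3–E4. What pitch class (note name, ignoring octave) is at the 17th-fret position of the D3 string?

G

Each fret is one semitone, so D3 + 17 = G.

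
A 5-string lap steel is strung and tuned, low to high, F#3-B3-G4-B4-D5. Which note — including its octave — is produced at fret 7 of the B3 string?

The open B3 string plus 7 semitones: B–C–C#–D–D#–E–F–F#.
The walk passes from B into C once, so the octave number goes from 3 to 4.

F#4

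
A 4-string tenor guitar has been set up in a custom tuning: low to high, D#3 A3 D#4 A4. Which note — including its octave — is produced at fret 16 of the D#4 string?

G5

The open D#4 string plus 16 semitones: D#–E–F–F#–…–F–F#–G.
The walk passes from B into C once, so the octave number goes from 4 to 5.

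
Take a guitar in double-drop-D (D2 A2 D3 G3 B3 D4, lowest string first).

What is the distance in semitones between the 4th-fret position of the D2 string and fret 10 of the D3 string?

D2 at fret 4 → F#2 (MIDI 42); D3 at fret 10 → C4 (MIDI 60).
42 − 60 = -18, so the two pitches are 18 semitones apart, with C4 the higher.

18 semitones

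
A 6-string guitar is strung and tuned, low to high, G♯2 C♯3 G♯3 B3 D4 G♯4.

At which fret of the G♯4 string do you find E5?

8

E5 is 8 semitones above the open G♯4 (G#–A–A#–B–C–C#–D–D#–E), so it sits at fret 8.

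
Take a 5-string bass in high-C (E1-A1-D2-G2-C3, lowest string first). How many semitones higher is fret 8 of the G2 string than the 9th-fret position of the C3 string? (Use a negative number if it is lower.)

G2 at fret 8 → D#3 (MIDI 51); C3 at fret 9 → A3 (MIDI 57).
51 − 57 = -6, so the two pitches are 6 semitones apart.

-6 semitones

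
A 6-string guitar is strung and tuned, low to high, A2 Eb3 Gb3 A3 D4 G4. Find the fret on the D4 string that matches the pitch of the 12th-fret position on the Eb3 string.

1

Eb3 at fret 12 is Eb3 + 12 semitones = Eb4.
The open D4 string is 11 semitones above the open Eb3, so the same pitch on the D4 string lies at fret 12 − 11 = 1.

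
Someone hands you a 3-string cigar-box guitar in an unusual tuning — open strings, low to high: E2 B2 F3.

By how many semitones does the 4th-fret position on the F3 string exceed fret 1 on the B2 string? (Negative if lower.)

F3 at fret 4 → A3 (MIDI 57); B2 at fret 1 → C3 (MIDI 48).
57 − 48 = 9, so the two pitches are 9 semitones apart.

9 semitones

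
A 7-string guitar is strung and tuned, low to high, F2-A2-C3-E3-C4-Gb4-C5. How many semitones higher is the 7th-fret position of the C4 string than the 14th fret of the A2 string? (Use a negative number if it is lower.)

C4 at fret 7 → G4 (MIDI 67); A2 at fret 14 → B3 (MIDI 59).
67 − 59 = 8, so the two pitches are 8 semitones apart.

8 semitones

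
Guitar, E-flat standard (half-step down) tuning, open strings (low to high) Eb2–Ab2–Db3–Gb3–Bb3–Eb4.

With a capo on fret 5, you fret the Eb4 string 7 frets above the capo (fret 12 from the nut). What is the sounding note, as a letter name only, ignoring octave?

The capo raises the open Eb4 by 5 semitones to Ab4; fretting 7 more gives Eb4 + 5 + 7 = Eb4 + 12 semitones, landing on Eb.

Eb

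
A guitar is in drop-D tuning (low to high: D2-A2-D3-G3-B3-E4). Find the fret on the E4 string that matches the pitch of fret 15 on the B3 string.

Fret 15 on B3 is MIDI 59 + 15 = 74 (D5). On the E4 string (open MIDI 64), that pitch is 74 − 64 = fret 10.

10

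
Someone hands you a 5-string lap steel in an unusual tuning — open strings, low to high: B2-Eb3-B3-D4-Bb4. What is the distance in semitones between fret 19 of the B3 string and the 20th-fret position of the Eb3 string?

B3 at fret 19 → Gb5 (MIDI 78); Eb3 at fret 20 → B4 (MIDI 71).
78 − 71 = 7, so the two pitches are 7 semitones apart, with Gb5 the higher.

7 semitones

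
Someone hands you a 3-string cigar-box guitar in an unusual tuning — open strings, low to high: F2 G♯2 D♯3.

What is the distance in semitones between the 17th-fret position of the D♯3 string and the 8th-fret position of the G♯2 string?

D♯3 at fret 17 → G♯4 (MIDI 68); G♯2 at fret 8 → E3 (MIDI 52).
68 − 52 = 16, so the two pitches are 16 semitones apart, with G♯4 the higher.

16 semitones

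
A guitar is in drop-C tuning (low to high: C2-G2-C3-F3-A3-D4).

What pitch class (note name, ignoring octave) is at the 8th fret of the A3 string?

Each fret is one semitone, so A3 + 8 = F.

F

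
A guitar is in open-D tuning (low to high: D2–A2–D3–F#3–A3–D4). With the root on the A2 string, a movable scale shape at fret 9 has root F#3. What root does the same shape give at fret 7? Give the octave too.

Moving from fret 9 to fret 7 shifts the root by -2 semitones.
F#3 down 2 semitones is E3.

E3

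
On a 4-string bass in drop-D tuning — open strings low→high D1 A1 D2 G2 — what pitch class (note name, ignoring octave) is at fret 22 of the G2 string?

G2 is MIDI 43. Adding 22 gives 65; 65 mod 12 = 5, i.e. F.

F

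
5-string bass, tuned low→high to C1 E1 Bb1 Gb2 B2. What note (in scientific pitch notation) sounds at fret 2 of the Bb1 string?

C2

Each fret is one semitone, so Bb1 + 2 = C2.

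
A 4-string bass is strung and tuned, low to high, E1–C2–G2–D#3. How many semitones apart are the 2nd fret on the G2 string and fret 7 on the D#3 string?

13 semitones

G2 at fret 2 → A2 (MIDI 45); D#3 at fret 7 → A#3 (MIDI 58).
45 − 58 = -13, so the two pitches are 13 semitones apart, with A#3 the higher.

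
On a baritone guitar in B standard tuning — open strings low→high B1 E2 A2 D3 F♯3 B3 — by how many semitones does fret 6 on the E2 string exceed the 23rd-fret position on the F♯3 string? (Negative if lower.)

E2 at fret 6 → A♯2 (MIDI 46); F♯3 at fret 23 → F5 (MIDI 77).
46 − 77 = -31, so the two pitches are 31 semitones apart.

-31 semitones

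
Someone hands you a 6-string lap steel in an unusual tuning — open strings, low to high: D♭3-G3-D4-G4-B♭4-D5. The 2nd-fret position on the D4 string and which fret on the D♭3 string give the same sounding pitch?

15

Fret 2 on D4 is MIDI 62 + 2 = 64 (E4). On the D♭3 string (open MIDI 49), that pitch is 64 − 49 = fret 15.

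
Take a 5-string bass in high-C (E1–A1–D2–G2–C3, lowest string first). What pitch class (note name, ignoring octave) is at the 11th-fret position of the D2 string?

C#

The open D2 string plus 11 semitones: D–D#–E–F–…–B–C–C#.
(Equivalently spelled Db.)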